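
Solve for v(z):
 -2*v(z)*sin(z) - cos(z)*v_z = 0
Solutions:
 v(z) = C1*cos(z)^2


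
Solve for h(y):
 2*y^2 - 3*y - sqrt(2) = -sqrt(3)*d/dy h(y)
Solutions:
 h(y) = C1 - 2*sqrt(3)*y^3/9 + sqrt(3)*y^2/2 + sqrt(6)*y/3


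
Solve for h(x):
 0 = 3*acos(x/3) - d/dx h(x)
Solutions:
 h(x) = C1 + 3*x*acos(x/3) - 3*sqrt(9 - x^2)


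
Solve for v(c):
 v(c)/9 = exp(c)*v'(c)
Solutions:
 v(c) = C1*exp(-exp(-c)/9)


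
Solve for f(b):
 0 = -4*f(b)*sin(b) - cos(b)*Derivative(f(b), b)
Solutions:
 f(b) = C1*cos(b)^4


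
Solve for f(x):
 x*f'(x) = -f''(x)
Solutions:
 f(x) = C1 + C2*erf(sqrt(2)*x/2)


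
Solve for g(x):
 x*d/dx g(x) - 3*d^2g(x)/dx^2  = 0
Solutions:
 g(x) = C1 + C2*erfi(sqrt(6)*x/6)


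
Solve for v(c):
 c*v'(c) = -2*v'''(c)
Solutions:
 v(c) = C1 + Integral(C2*airyai(-2^(2/3)*c/2) + C3*airybi(-2^(2/3)*c/2), c)


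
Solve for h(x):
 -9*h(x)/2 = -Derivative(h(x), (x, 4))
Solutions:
 h(x) = C1*exp(-2^(3/4)*sqrt(3)*x/2) + C2*exp(2^(3/4)*sqrt(3)*x/2) + C3*sin(2^(3/4)*sqrt(3)*x/2) + C4*cos(2^(3/4)*sqrt(3)*x/2)


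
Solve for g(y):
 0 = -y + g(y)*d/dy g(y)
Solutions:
 g(y) = -sqrt(C1 + y^2)
 g(y) = sqrt(C1 + y^2)


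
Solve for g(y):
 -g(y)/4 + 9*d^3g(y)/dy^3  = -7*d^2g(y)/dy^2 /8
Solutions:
 g(y) = C1*exp(-y*(49/(216*sqrt(417846) + 139625)^(1/3) + 14 + (216*sqrt(417846) + 139625)^(1/3))/432)*sin(sqrt(3)*y*(-(216*sqrt(417846) + 139625)^(1/3) + 49/(216*sqrt(417846) + 139625)^(1/3))/432) + C2*exp(-y*(49/(216*sqrt(417846) + 139625)^(1/3) + 14 + (216*sqrt(417846) + 139625)^(1/3))/432)*cos(sqrt(3)*y*(-(216*sqrt(417846) + 139625)^(1/3) + 49/(216*sqrt(417846) + 139625)^(1/3))/432) + C3*exp(y*(-7 + 49/(216*sqrt(417846) + 139625)^(1/3) + (216*sqrt(417846) + 139625)^(1/3))/216)


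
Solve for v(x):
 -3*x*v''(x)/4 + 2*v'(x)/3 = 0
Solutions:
 v(x) = C1 + C2*x^(17/9)


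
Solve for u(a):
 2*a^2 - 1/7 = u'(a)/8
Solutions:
 u(a) = C1 + 16*a^3/3 - 8*a/7


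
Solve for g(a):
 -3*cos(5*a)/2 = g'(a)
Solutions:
 g(a) = C1 - 3*sin(5*a)/10


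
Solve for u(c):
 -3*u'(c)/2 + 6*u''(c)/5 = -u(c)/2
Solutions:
 u(c) = (C1*sin(sqrt(15)*c/24) + C2*cos(sqrt(15)*c/24))*exp(5*c/8)


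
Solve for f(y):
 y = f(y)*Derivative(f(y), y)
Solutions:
 f(y) = -sqrt(C1 + y^2)
 f(y) = sqrt(C1 + y^2)


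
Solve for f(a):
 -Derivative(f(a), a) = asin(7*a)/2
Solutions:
 f(a) = C1 - a*asin(7*a)/2 - sqrt(1 - 49*a^2)/14


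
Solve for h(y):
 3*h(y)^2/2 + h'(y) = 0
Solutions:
 h(y) = 2/(C1 + 3*y)


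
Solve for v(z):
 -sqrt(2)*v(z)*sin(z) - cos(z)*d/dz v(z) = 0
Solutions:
 v(z) = C1*cos(z)^(sqrt(2))


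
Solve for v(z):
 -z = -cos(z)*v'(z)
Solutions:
 v(z) = C1 + Integral(z/cos(z), z)


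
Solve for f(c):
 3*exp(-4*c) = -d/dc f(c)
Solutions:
 f(c) = C1 + 3*exp(-4*c)/4


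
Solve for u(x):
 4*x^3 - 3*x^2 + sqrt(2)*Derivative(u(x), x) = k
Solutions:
 u(x) = C1 + sqrt(2)*k*x/2 - sqrt(2)*x^4/2 + sqrt(2)*x^3/2


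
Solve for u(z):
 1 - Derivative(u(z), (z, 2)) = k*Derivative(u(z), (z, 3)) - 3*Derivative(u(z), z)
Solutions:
 u(z) = C1 + C2*exp(z*(sqrt(12*k + 1) - 1)/(2*k)) + C3*exp(-z*(sqrt(12*k + 1) + 1)/(2*k)) - z/3


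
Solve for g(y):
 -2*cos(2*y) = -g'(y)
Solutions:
 g(y) = C1 + sin(2*y)


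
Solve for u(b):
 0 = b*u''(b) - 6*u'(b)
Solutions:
 u(b) = C1 + C2*b^7


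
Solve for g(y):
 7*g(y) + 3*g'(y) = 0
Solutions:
 g(y) = C1*exp(-7*y/3)


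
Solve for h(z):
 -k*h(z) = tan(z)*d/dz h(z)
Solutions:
 h(z) = C1*exp(-k*log(sin(z)))


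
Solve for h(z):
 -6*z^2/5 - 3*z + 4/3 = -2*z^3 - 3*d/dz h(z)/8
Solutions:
 h(z) = C1 - 4*z^4/3 + 16*z^3/15 + 4*z^2 - 32*z/9


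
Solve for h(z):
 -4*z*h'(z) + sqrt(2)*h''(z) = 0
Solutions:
 h(z) = C1 + C2*erfi(2^(1/4)*z)


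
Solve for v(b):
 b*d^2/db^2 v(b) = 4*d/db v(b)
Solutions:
 v(b) = C1 + C2*b^5


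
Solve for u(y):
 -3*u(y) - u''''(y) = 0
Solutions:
 u(y) = (C1*sin(sqrt(2)*3^(1/4)*y/2) + C2*cos(sqrt(2)*3^(1/4)*y/2))*exp(-sqrt(2)*3^(1/4)*y/2) + (C3*sin(sqrt(2)*3^(1/4)*y/2) + C4*cos(sqrt(2)*3^(1/4)*y/2))*exp(sqrt(2)*3^(1/4)*y/2)


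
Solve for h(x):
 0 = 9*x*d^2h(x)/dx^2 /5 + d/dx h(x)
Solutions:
 h(x) = C1 + C2*x^(4/9)


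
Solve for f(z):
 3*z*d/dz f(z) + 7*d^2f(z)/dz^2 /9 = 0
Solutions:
 f(z) = C1 + C2*erf(3*sqrt(42)*z/14)


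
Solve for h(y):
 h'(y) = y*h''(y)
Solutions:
 h(y) = C1 + C2*y^2


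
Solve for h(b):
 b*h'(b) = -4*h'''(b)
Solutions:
 h(b) = C1 + Integral(C2*airyai(-2^(1/3)*b/2) + C3*airybi(-2^(1/3)*b/2), b)


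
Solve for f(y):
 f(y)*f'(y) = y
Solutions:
 f(y) = -sqrt(C1 + y^2)
 f(y) = sqrt(C1 + y^2)


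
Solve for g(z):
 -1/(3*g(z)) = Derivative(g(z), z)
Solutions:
 g(z) = -sqrt(C1 - 6*z)/3
 g(z) = sqrt(C1 - 6*z)/3


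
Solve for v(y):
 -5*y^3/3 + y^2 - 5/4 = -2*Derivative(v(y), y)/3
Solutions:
 v(y) = C1 + 5*y^4/8 - y^3/2 + 15*y/8


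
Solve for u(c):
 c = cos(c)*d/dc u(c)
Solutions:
 u(c) = C1 + Integral(c/cos(c), c)


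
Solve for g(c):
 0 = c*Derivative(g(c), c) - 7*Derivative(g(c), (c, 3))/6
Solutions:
 g(c) = C1 + Integral(C2*airyai(6^(1/3)*7^(2/3)*c/7) + C3*airybi(6^(1/3)*7^(2/3)*c/7), c)


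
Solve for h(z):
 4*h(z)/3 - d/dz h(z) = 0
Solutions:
 h(z) = C1*exp(4*z/3)


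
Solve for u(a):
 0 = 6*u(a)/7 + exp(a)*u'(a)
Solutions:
 u(a) = C1*exp(6*exp(-a)/7)


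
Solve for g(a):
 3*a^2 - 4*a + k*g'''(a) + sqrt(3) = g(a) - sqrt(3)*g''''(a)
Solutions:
 g(a) = C1*exp(a*(-sqrt(3)*k - sqrt(3)*sqrt(k^2 + 2*2^(2/3)*3^(1/6)*(-3*k^2 + sqrt(9*k^4 + 256*sqrt(3)))^(1/3) - 16*6^(1/3)/(-3*k^2 + sqrt(9*k^4 + 256*sqrt(3)))^(1/3)) + sqrt(6)*sqrt(k^3/sqrt(k^2 + 2*2^(2/3)*3^(1/6)*(-3*k^2 + sqrt(9*k^4 + 256*sqrt(3)))^(1/3) - 16*6^(1/3)/(-3*k^2 + sqrt(9*k^4 + 256*sqrt(3)))^(1/3)) + k^2 - 2^(2/3)*3^(1/6)*(-3*k^2 + sqrt(9*k^4 + 256*sqrt(3)))^(1/3) + 8*6^(1/3)/(-3*k^2 + sqrt(9*k^4 + 256*sqrt(3)))^(1/3)))/12) + C2*exp(a*(-sqrt(3)*k + sqrt(3)*sqrt(k^2 + 2*2^(2/3)*3^(1/6)*(-3*k^2 + sqrt(9*k^4 + 256*sqrt(3)))^(1/3) - 16*6^(1/3)/(-3*k^2 + sqrt(9*k^4 + 256*sqrt(3)))^(1/3)) - sqrt(6)*sqrt(-k^3/sqrt(k^2 + 2*2^(2/3)*3^(1/6)*(-3*k^2 + sqrt(9*k^4 + 256*sqrt(3)))^(1/3) - 16*6^(1/3)/(-3*k^2 + sqrt(9*k^4 + 256*sqrt(3)))^(1/3)) + k^2 - 2^(2/3)*3^(1/6)*(-3*k^2 + sqrt(9*k^4 + 256*sqrt(3)))^(1/3) + 8*6^(1/3)/(-3*k^2 + sqrt(9*k^4 + 256*sqrt(3)))^(1/3)))/12) + C3*exp(a*(-sqrt(3)*k + sqrt(3)*sqrt(k^2 + 2*2^(2/3)*3^(1/6)*(-3*k^2 + sqrt(9*k^4 + 256*sqrt(3)))^(1/3) - 16*6^(1/3)/(-3*k^2 + sqrt(9*k^4 + 256*sqrt(3)))^(1/3)) + sqrt(6)*sqrt(-k^3/sqrt(k^2 + 2*2^(2/3)*3^(1/6)*(-3*k^2 + sqrt(9*k^4 + 256*sqrt(3)))^(1/3) - 16*6^(1/3)/(-3*k^2 + sqrt(9*k^4 + 256*sqrt(3)))^(1/3)) + k^2 - 2^(2/3)*3^(1/6)*(-3*k^2 + sqrt(9*k^4 + 256*sqrt(3)))^(1/3) + 8*6^(1/3)/(-3*k^2 + sqrt(9*k^4 + 256*sqrt(3)))^(1/3)))/12) + C4*exp(-a*(sqrt(3)*k + sqrt(3)*sqrt(k^2 + 2*2^(2/3)*3^(1/6)*(-3*k^2 + sqrt(9*k^4 + 256*sqrt(3)))^(1/3) - 16*6^(1/3)/(-3*k^2 + sqrt(9*k^4 + 256*sqrt(3)))^(1/3)) + sqrt(6)*sqrt(k^3/sqrt(k^2 + 2*2^(2/3)*3^(1/6)*(-3*k^2 + sqrt(9*k^4 + 256*sqrt(3)))^(1/3) - 16*6^(1/3)/(-3*k^2 + sqrt(9*k^4 + 256*sqrt(3)))^(1/3)) + k^2 - 2^(2/3)*3^(1/6)*(-3*k^2 + sqrt(9*k^4 + 256*sqrt(3)))^(1/3) + 8*6^(1/3)/(-3*k^2 + sqrt(9*k^4 + 256*sqrt(3)))^(1/3)))/12) + 3*a^2 - 4*a + sqrt(3)


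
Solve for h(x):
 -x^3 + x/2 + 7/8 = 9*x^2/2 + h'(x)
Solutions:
 h(x) = C1 - x^4/4 - 3*x^3/2 + x^2/4 + 7*x/8


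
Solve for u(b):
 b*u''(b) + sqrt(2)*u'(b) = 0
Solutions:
 u(b) = C1 + C2*b^(1 - sqrt(2))


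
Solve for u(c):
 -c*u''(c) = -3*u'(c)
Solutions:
 u(c) = C1 + C2*c^4


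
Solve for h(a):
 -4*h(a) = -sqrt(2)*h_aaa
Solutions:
 h(a) = C3*exp(sqrt(2)*a) + (C1*sin(sqrt(6)*a/2) + C2*cos(sqrt(6)*a/2))*exp(-sqrt(2)*a/2)


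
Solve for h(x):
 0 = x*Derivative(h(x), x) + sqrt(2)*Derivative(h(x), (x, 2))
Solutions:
 h(x) = C1 + C2*erf(2^(1/4)*x/2)


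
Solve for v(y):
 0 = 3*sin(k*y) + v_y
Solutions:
 v(y) = C1 + 3*cos(k*y)/k


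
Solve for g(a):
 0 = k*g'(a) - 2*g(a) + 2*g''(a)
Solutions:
 g(a) = C1*exp(a*(-k + sqrt(k^2 + 16))/4) + C2*exp(-a*(k + sqrt(k^2 + 16))/4)


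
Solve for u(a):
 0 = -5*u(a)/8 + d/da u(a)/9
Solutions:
 u(a) = C1*exp(45*a/8)


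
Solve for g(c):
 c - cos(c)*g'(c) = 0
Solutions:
 g(c) = C1 + Integral(c/cos(c), c)


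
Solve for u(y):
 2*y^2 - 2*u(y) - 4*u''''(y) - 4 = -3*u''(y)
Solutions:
 u(y) = y^2 + (C1*sin(2^(3/4)*y*sin(atan(sqrt(23)/3)/2)/2) + C2*cos(2^(3/4)*y*sin(atan(sqrt(23)/3)/2)/2))*exp(-2^(3/4)*y*cos(atan(sqrt(23)/3)/2)/2) + (C3*sin(2^(3/4)*y*sin(atan(sqrt(23)/3)/2)/2) + C4*cos(2^(3/4)*y*sin(atan(sqrt(23)/3)/2)/2))*exp(2^(3/4)*y*cos(atan(sqrt(23)/3)/2)/2) + 1


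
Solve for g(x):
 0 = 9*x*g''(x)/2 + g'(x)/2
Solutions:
 g(x) = C1 + C2*x^(8/9)


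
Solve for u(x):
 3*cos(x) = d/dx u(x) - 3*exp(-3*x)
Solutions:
 u(x) = C1 + 3*sin(x) - exp(-3*x)


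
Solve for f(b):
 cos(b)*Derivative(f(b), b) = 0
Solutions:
 f(b) = C1


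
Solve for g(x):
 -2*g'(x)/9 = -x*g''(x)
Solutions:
 g(x) = C1 + C2*x^(11/9)


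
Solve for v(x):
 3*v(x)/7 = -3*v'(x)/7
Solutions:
 v(x) = C1*exp(-x)


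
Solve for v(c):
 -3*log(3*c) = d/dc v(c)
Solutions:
 v(c) = C1 - 3*c*log(c) - c*log(27) + 3*c


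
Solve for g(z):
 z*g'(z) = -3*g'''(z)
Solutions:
 g(z) = C1 + Integral(C2*airyai(-3^(2/3)*z/3) + C3*airybi(-3^(2/3)*z/3), z)


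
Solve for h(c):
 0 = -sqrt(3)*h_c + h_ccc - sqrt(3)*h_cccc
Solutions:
 h(c) = C1 + C2*exp(c*(2*18^(1/3)/(-2*sqrt(3) + sqrt(-12 + (243 - 2*sqrt(3))^2) + 243)^(1/3) + 4*sqrt(3) + 12^(1/3)*(-2*sqrt(3) + sqrt(-12 + (243 - 2*sqrt(3))^2) + 243)^(1/3))/36)*sin(2^(1/3)*3^(1/6)*c*(-2^(1/3)*3^(2/3)*(-2*sqrt(3) + 9*sqrt(-4/27 + (27 - 2*sqrt(3)/9)^2) + 243)^(1/3) + 6/(-2*sqrt(3) + 9*sqrt(-4/27 + (27 - 2*sqrt(3)/9)^2) + 243)^(1/3))/36) + C3*exp(c*(2*18^(1/3)/(-2*sqrt(3) + sqrt(-12 + (243 - 2*sqrt(3))^2) + 243)^(1/3) + 4*sqrt(3) + 12^(1/3)*(-2*sqrt(3) + sqrt(-12 + (243 - 2*sqrt(3))^2) + 243)^(1/3))/36)*cos(2^(1/3)*3^(1/6)*c*(-2^(1/3)*3^(2/3)*(-2*sqrt(3) + 9*sqrt(-4/27 + (27 - 2*sqrt(3)/9)^2) + 243)^(1/3) + 6/(-2*sqrt(3) + 9*sqrt(-4/27 + (27 - 2*sqrt(3)/9)^2) + 243)^(1/3))/36) + C4*exp(c*(-12^(1/3)*(-2*sqrt(3) + sqrt(-12 + (243 - 2*sqrt(3))^2) + 243)^(1/3) - 2*18^(1/3)/(-2*sqrt(3) + sqrt(-12 + (243 - 2*sqrt(3))^2) + 243)^(1/3) + 2*sqrt(3))/18)


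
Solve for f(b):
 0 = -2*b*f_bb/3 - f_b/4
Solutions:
 f(b) = C1 + C2*b^(5/8)


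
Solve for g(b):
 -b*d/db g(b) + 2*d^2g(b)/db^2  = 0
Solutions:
 g(b) = C1 + C2*erfi(b/2)


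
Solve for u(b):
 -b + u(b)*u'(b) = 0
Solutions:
 u(b) = -sqrt(C1 + b^2)
 u(b) = sqrt(C1 + b^2)


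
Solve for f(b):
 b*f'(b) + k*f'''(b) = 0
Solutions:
 f(b) = C1 + Integral(C2*airyai(b*(-1/k)^(1/3)) + C3*airybi(b*(-1/k)^(1/3)), b)


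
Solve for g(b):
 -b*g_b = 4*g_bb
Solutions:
 g(b) = C1 + C2*erf(sqrt(2)*b/4)


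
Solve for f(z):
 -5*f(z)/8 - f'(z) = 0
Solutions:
 f(z) = C1*exp(-5*z/8)


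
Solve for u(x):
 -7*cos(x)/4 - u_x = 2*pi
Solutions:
 u(x) = C1 - 2*pi*x - 7*sin(x)/4


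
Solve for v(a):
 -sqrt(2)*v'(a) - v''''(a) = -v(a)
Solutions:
 v(a) = (C1/exp(sqrt(2)*a*sqrt(-2*(1 + sqrt(273)/9)^(1/3) + 8/(3*(1 + sqrt(273)/9)^(1/3)) + 8/sqrt(-8/(3*(1 + sqrt(273)/9)^(1/3)) + 2*(1 + sqrt(273)/9)^(1/3))))^(1/4) + C2*exp(sqrt(2)*a*sqrt(-2*(1 + sqrt(273)/9)^(1/3) + 8/(3*(1 + sqrt(273)/9)^(1/3)) + 8/sqrt(-8/(3*(1 + sqrt(273)/9)^(1/3)) + 2*(1 + sqrt(273)/9)^(1/3))))^(1/4))*exp(-sqrt(2)*a*sqrt(-8/(3*(1 + sqrt(273)/9)^(1/3)) + 2*(1 + sqrt(273)/9)^(1/3))/4) + (C3*sin(sqrt(2)*a*sqrt(-8/(3*(1 + sqrt(273)/9)^(1/3)) + 2*(1 + sqrt(273)/9)^(1/3) + 8/sqrt(-8/(3*(1 + sqrt(273)/9)^(1/3)) + 2*(1 + sqrt(273)/9)^(1/3)))/4) + C4*cos(sqrt(2)*a*sqrt(-8/(3*(1 + sqrt(273)/9)^(1/3)) + 2*(1 + sqrt(273)/9)^(1/3) + 8/sqrt(-8/(3*(1 + sqrt(273)/9)^(1/3)) + 2*(1 + sqrt(273)/9)^(1/3)))/4))*exp(sqrt(2)*a*sqrt(-8/(3*(1 + sqrt(273)/9)^(1/3)) + 2*(1 + sqrt(273)/9)^(1/3))/4)


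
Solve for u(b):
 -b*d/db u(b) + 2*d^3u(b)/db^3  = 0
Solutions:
 u(b) = C1 + Integral(C2*airyai(2^(2/3)*b/2) + C3*airybi(2^(2/3)*b/2), b)


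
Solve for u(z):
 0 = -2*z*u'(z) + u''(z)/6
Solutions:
 u(z) = C1 + C2*erfi(sqrt(6)*z)


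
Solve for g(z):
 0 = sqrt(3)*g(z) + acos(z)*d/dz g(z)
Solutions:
 g(z) = C1*exp(-sqrt(3)*Integral(1/acos(z), z))


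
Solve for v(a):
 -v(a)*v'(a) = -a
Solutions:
 v(a) = -sqrt(C1 + a^2)
 v(a) = sqrt(C1 + a^2)


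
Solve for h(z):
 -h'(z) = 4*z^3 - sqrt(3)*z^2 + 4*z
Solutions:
 h(z) = C1 - z^4 + sqrt(3)*z^3/3 - 2*z^2


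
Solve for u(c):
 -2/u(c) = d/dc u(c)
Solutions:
 u(c) = -sqrt(C1 - 4*c)
 u(c) = sqrt(C1 - 4*c)


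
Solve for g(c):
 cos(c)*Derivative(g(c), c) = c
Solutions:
 g(c) = C1 + Integral(c/cos(c), c)


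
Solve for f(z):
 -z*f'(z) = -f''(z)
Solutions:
 f(z) = C1 + C2*erfi(sqrt(2)*z/2)


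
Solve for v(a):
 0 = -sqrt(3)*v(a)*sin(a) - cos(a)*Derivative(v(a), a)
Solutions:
 v(a) = C1*cos(a)^(sqrt(3))


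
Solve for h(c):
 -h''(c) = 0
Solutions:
 h(c) = C1 + C2*c


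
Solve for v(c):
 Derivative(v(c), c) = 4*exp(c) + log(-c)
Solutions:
 v(c) = C1 + c*log(-c) - c + 4*exp(c)


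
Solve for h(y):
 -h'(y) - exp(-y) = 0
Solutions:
 h(y) = C1 + exp(-y)


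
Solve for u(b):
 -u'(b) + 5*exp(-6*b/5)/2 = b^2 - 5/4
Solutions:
 u(b) = C1 - b^3/3 + 5*b/4 - 25*exp(-6*b/5)/12


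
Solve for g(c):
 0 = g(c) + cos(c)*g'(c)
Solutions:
 g(c) = C1*sqrt(sin(c) - 1)/sqrt(sin(c) + 1)


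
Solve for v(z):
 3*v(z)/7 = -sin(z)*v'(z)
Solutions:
 v(z) = C1*(cos(z) + 1)^(3/14)/(cos(z) - 1)^(3/14)


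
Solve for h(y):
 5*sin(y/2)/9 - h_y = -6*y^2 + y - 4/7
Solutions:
 h(y) = C1 + 2*y^3 - y^2/2 + 4*y/7 - 10*cos(y/2)/9


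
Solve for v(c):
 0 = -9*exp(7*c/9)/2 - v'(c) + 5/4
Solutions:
 v(c) = C1 + 5*c/4 - 81*exp(7*c/9)/14


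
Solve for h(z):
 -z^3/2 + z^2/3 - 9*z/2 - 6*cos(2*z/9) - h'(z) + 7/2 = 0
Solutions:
 h(z) = C1 - z^4/8 + z^3/9 - 9*z^2/4 + 7*z/2 - 27*sin(2*z/9)


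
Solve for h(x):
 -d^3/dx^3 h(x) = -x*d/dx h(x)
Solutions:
 h(x) = C1 + Integral(C2*airyai(x) + C3*airybi(x), x)


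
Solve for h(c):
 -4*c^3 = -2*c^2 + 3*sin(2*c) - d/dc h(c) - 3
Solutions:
 h(c) = C1 + c^4 - 2*c^3/3 - 3*c - 3*cos(2*c)/2


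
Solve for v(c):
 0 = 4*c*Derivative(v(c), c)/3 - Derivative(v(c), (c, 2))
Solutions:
 v(c) = C1 + C2*erfi(sqrt(6)*c/3)


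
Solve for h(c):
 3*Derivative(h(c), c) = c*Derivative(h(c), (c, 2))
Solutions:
 h(c) = C1 + C2*c^4


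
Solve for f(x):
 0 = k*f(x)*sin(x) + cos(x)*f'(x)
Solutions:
 f(x) = C1*exp(k*log(cos(x)))


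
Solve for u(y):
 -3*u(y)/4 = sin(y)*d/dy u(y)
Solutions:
 u(y) = C1*(cos(y) + 1)^(3/8)/(cos(y) - 1)^(3/8)


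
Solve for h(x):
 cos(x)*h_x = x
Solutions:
 h(x) = C1 + Integral(x/cos(x), x)


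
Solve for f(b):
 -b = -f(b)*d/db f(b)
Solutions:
 f(b) = -sqrt(C1 + b^2)
 f(b) = sqrt(C1 + b^2)


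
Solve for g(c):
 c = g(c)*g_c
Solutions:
 g(c) = -sqrt(C1 + c^2)
 g(c) = sqrt(C1 + c^2)


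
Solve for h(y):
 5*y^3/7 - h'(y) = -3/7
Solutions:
 h(y) = C1 + 5*y^4/28 + 3*y/7


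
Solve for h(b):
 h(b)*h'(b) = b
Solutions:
 h(b) = -sqrt(C1 + b^2)
 h(b) = sqrt(C1 + b^2)


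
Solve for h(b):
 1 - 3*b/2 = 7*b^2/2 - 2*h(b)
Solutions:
 h(b) = 7*b^2/4 + 3*b/4 - 1/2


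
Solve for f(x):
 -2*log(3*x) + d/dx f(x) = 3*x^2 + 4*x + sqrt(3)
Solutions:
 f(x) = C1 + x^3 + 2*x^2 + 2*x*log(x) - 2*x + sqrt(3)*x + x*log(9)


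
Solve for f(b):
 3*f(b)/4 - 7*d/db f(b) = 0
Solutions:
 f(b) = C1*exp(3*b/28)


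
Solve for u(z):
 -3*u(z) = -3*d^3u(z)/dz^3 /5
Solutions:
 u(z) = C3*exp(5^(1/3)*z) + (C1*sin(sqrt(3)*5^(1/3)*z/2) + C2*cos(sqrt(3)*5^(1/3)*z/2))*exp(-5^(1/3)*z/2)


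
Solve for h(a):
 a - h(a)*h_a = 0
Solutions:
 h(a) = -sqrt(C1 + a^2)
 h(a) = sqrt(C1 + a^2)


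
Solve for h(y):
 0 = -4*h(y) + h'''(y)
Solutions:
 h(y) = C3*exp(2^(2/3)*y) + (C1*sin(2^(2/3)*sqrt(3)*y/2) + C2*cos(2^(2/3)*sqrt(3)*y/2))*exp(-2^(2/3)*y/2)


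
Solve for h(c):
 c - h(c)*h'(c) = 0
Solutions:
 h(c) = -sqrt(C1 + c^2)
 h(c) = sqrt(C1 + c^2)


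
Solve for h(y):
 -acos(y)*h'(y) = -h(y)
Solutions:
 h(y) = C1*exp(Integral(1/acos(y), y))


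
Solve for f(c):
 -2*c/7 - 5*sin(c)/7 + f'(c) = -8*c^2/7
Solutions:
 f(c) = C1 - 8*c^3/21 + c^2/7 - 5*cos(c)/7


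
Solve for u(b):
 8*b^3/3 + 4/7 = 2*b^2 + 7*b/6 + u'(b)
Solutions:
 u(b) = C1 + 2*b^4/3 - 2*b^3/3 - 7*b^2/12 + 4*b/7


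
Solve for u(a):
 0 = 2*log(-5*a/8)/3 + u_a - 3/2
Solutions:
 u(a) = C1 - 2*a*log(-a)/3 + a*(-2*log(5)/3 + 2*log(2) + 13/6)


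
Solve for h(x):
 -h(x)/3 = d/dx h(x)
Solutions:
 h(x) = C1*exp(-x/3)


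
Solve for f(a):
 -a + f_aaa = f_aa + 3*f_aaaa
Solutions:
 f(a) = C1 + C2*a - a^3/6 - a^2/2 + (C3*sin(sqrt(11)*a/6) + C4*cos(sqrt(11)*a/6))*exp(a/6)


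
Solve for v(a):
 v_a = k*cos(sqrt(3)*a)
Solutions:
 v(a) = C1 + sqrt(3)*k*sin(sqrt(3)*a)/3


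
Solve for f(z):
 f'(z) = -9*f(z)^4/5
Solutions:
 f(z) = 5^(1/3)*(1/(C1 + 27*z))^(1/3)
 f(z) = 5^(1/3)*(-3^(2/3) - 3*3^(1/6)*I)*(1/(C1 + 9*z))^(1/3)/6
 f(z) = 5^(1/3)*(-3^(2/3) + 3*3^(1/6)*I)*(1/(C1 + 9*z))^(1/3)/6


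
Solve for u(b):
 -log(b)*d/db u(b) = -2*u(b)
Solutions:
 u(b) = C1*exp(2*li(b))


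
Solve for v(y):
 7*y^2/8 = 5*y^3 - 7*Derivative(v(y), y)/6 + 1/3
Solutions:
 v(y) = C1 + 15*y^4/14 - y^3/4 + 2*y/7


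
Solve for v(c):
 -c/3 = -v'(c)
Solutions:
 v(c) = C1 + c^2/6


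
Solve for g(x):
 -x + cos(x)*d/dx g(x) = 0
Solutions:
 g(x) = C1 + Integral(x/cos(x), x)


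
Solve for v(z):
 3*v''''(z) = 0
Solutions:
 v(z) = C1 + C2*z + C3*z^2 + C4*z^3


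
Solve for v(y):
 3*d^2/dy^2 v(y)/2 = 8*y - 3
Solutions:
 v(y) = C1 + C2*y + 8*y^3/9 - y^2


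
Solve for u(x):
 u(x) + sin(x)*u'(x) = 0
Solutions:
 u(x) = C1*sqrt(cos(x) + 1)/sqrt(cos(x) - 1)


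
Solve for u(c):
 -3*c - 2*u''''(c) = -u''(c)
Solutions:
 u(c) = C1 + C2*c + C3*exp(-sqrt(2)*c/2) + C4*exp(sqrt(2)*c/2) + c^3/2


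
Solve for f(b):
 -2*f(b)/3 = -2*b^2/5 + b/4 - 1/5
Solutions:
 f(b) = 3*b^2/5 - 3*b/8 + 3/10


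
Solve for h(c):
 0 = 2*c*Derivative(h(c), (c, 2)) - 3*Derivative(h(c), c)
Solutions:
 h(c) = C1 + C2*c^(5/2)


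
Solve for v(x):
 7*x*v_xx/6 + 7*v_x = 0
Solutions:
 v(x) = C1 + C2/x^5


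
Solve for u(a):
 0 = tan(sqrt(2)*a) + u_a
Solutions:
 u(a) = C1 + sqrt(2)*log(cos(sqrt(2)*a))/2


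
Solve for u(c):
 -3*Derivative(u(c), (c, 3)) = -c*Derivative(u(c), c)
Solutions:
 u(c) = C1 + Integral(C2*airyai(3^(2/3)*c/3) + C3*airybi(3^(2/3)*c/3), c)


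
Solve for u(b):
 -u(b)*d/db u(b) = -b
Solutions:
 u(b) = -sqrt(C1 + b^2)
 u(b) = sqrt(C1 + b^2)


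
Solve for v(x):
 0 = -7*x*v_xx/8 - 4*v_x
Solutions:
 v(x) = C1 + C2/x^(25/7)


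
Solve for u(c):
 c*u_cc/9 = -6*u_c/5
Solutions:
 u(c) = C1 + C2/c^(49/5)


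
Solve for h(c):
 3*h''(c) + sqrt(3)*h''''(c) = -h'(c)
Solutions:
 h(c) = C1 + C2*exp(c*(-2*2^(1/3)*3^(5/6)/(sqrt(3) + sqrt(3 + 4*sqrt(3)))^(1/3) + 6^(2/3)*(sqrt(3) + sqrt(3 + 4*sqrt(3)))^(1/3))/12)*sin(c*(2*6^(1/3)/(sqrt(3) + sqrt(3 + 4*sqrt(3)))^(1/3) + 2^(2/3)*3^(1/6)*(sqrt(3) + sqrt(3 + 4*sqrt(3)))^(1/3))/4) + C3*exp(c*(-2*2^(1/3)*3^(5/6)/(sqrt(3) + sqrt(3 + 4*sqrt(3)))^(1/3) + 6^(2/3)*(sqrt(3) + sqrt(3 + 4*sqrt(3)))^(1/3))/12)*cos(c*(2*6^(1/3)/(sqrt(3) + sqrt(3 + 4*sqrt(3)))^(1/3) + 2^(2/3)*3^(1/6)*(sqrt(3) + sqrt(3 + 4*sqrt(3)))^(1/3))/4) + C4*exp(-c*(-2*2^(1/3)*3^(5/6)/(sqrt(3) + sqrt(3 + 4*sqrt(3)))^(1/3) + 6^(2/3)*(sqrt(3) + sqrt(3 + 4*sqrt(3)))^(1/3))/6)


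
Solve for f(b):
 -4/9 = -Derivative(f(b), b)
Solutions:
 f(b) = C1 + 4*b/9


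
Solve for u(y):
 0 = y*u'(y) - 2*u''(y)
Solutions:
 u(y) = C1 + C2*erfi(y/2)


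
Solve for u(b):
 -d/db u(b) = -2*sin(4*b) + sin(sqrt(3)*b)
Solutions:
 u(b) = C1 - cos(4*b)/2 + sqrt(3)*cos(sqrt(3)*b)/3


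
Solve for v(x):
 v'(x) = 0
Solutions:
 v(x) = C1


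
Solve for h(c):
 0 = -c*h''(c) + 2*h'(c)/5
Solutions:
 h(c) = C1 + C2*c^(7/5)


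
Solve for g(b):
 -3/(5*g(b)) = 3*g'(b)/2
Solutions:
 g(b) = -sqrt(C1 - 20*b)/5
 g(b) = sqrt(C1 - 20*b)/5


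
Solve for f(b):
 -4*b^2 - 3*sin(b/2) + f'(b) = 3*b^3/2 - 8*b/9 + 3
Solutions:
 f(b) = C1 + 3*b^4/8 + 4*b^3/3 - 4*b^2/9 + 3*b - 6*cos(b/2)


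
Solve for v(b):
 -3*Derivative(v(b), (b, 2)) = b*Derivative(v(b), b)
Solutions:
 v(b) = C1 + C2*erf(sqrt(6)*b/6)


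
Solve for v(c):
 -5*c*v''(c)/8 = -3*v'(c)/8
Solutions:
 v(c) = C1 + C2*c^(8/5)


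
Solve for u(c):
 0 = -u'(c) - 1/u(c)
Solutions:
 u(c) = -sqrt(C1 - 2*c)
 u(c) = sqrt(C1 - 2*c)


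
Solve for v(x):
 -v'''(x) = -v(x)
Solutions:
 v(x) = C3*exp(x) + (C1*sin(sqrt(3)*x/2) + C2*cos(sqrt(3)*x/2))*exp(-x/2)


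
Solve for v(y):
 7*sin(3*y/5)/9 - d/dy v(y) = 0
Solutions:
 v(y) = C1 - 35*cos(3*y/5)/27


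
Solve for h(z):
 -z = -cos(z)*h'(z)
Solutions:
 h(z) = C1 + Integral(z/cos(z), z)


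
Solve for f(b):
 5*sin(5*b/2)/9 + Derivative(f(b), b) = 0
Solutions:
 f(b) = C1 + 2*cos(5*b/2)/9


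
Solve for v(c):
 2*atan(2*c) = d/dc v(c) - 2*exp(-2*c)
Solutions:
 v(c) = C1 + 2*c*atan(2*c) - log(4*c^2 + 1)/2 - exp(-2*c)


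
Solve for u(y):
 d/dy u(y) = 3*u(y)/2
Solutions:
 u(y) = C1*exp(3*y/2)


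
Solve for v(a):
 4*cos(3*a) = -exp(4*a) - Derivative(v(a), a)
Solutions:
 v(a) = C1 - exp(4*a)/4 - 4*sin(3*a)/3


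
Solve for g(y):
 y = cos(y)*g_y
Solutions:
 g(y) = C1 + Integral(y/cos(y), y)


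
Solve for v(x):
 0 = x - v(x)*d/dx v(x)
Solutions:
 v(x) = -sqrt(C1 + x^2)
 v(x) = sqrt(C1 + x^2)


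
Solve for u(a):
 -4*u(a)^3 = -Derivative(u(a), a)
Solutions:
 u(a) = -sqrt(2)*sqrt(-1/(C1 + 4*a))/2
 u(a) = sqrt(2)*sqrt(-1/(C1 + 4*a))/2


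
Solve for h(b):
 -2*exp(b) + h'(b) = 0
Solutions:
 h(b) = C1 + 2*exp(b)


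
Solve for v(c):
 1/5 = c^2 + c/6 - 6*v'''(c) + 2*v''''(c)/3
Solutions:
 v(c) = C1 + C2*c + C3*c^2 + C4*exp(9*c) + c^5/360 + 7*c^4/2592 - 127*c^3/29160


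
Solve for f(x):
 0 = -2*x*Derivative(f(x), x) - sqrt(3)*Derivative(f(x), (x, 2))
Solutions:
 f(x) = C1 + C2*erf(3^(3/4)*x/3)


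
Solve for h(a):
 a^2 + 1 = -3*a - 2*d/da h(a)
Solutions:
 h(a) = C1 - a^3/6 - 3*a^2/4 - a/2


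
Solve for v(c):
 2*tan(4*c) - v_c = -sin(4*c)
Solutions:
 v(c) = C1 - log(cos(4*c))/2 - cos(4*c)/4


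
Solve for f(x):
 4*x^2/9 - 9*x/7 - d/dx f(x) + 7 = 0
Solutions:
 f(x) = C1 + 4*x^3/27 - 9*x^2/14 + 7*x


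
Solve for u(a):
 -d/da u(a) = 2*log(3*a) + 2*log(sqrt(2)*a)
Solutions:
 u(a) = C1 - 4*a*log(a) - a*log(18) + 4*a


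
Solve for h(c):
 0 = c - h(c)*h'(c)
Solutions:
 h(c) = -sqrt(C1 + c^2)
 h(c) = sqrt(C1 + c^2)


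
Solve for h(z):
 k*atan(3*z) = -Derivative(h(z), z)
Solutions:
 h(z) = C1 - k*(z*atan(3*z) - log(9*z^2 + 1)/6)


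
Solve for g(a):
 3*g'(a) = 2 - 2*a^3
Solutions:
 g(a) = C1 - a^4/6 + 2*a/3


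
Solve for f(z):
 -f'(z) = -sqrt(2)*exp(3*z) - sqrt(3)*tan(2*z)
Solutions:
 f(z) = C1 + sqrt(2)*exp(3*z)/3 - sqrt(3)*log(cos(2*z))/2


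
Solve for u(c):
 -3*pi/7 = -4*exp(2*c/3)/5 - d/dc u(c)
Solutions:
 u(c) = C1 + 3*pi*c/7 - 6*exp(2*c/3)/5


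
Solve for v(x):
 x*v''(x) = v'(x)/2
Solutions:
 v(x) = C1 + C2*x^(3/2)


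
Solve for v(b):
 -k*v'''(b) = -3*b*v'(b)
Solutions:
 v(b) = C1 + Integral(C2*airyai(3^(1/3)*b*(1/k)^(1/3)) + C3*airybi(3^(1/3)*b*(1/k)^(1/3)), b)


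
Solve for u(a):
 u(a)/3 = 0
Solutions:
 u(a) = 0


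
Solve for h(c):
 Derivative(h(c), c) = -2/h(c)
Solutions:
 h(c) = -sqrt(C1 - 4*c)
 h(c) = sqrt(C1 - 4*c)


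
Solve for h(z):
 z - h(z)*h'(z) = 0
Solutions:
 h(z) = -sqrt(C1 + z^2)
 h(z) = sqrt(C1 + z^2)


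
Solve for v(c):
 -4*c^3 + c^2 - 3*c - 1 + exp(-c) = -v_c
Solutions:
 v(c) = C1 + c^4 - c^3/3 + 3*c^2/2 + c + exp(-c)


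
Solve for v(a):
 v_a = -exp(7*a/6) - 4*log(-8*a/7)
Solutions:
 v(a) = C1 - 4*a*log(-a) + 4*a*(-3*log(2) + 1 + log(7)) - 6*exp(7*a/6)/7


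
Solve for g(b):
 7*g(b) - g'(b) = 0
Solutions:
 g(b) = C1*exp(7*b)


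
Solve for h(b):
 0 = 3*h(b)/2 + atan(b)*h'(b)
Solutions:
 h(b) = C1*exp(-3*Integral(1/atan(b), b)/2)


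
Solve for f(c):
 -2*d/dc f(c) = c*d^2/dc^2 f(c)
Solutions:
 f(c) = C1 + C2/c


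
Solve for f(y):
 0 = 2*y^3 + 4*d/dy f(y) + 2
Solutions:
 f(y) = C1 - y^4/8 - y/2


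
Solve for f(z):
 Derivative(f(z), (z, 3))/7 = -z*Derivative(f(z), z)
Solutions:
 f(z) = C1 + Integral(C2*airyai(-7^(1/3)*z) + C3*airybi(-7^(1/3)*z), z)


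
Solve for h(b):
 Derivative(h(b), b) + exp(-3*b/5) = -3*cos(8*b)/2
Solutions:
 h(b) = C1 - 3*sin(8*b)/16 + 5*exp(-3*b/5)/3


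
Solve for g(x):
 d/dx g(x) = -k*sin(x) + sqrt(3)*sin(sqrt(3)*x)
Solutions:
 g(x) = C1 + k*cos(x) - cos(sqrt(3)*x)


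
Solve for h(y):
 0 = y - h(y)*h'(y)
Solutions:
 h(y) = -sqrt(C1 + y^2)
 h(y) = sqrt(C1 + y^2)


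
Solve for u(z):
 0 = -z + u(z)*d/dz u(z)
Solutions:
 u(z) = -sqrt(C1 + z^2)
 u(z) = sqrt(C1 + z^2)


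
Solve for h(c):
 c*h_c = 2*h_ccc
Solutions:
 h(c) = C1 + Integral(C2*airyai(2^(2/3)*c/2) + C3*airybi(2^(2/3)*c/2), c)


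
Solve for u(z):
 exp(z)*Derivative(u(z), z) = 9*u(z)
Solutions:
 u(z) = C1*exp(-9*exp(-z))


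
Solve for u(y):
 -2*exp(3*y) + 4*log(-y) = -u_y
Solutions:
 u(y) = C1 - 4*y*log(-y) + 4*y + 2*exp(3*y)/3


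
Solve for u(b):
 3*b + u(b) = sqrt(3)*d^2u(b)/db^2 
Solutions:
 u(b) = C1*exp(-3^(3/4)*b/3) + C2*exp(3^(3/4)*b/3) - 3*b


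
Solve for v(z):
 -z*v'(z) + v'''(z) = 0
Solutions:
 v(z) = C1 + Integral(C2*airyai(z) + C3*airybi(z), z)


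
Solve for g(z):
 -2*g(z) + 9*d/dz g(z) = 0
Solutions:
 g(z) = C1*exp(2*z/9)


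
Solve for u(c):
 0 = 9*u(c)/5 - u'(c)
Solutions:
 u(c) = C1*exp(9*c/5)


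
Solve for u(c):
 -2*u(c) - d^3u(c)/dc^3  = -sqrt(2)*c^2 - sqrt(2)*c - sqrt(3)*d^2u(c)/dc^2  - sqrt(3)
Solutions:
 u(c) = C1*exp(c*(3^(2/3)/(-sqrt(3) + sqrt(-3 + (9 - sqrt(3))^2) + 9)^(1/3) + 2*sqrt(3) + 3^(1/3)*(-sqrt(3) + sqrt(-3 + (9 - sqrt(3))^2) + 9)^(1/3))/6)*sin(3^(1/6)*c*(-3^(2/3)*(-sqrt(3) + sqrt(-3 + (9 - sqrt(3))^2) + 9)^(1/3) + 3/(-sqrt(3) + sqrt(-3 + (9 - sqrt(3))^2) + 9)^(1/3))/6) + C2*exp(c*(3^(2/3)/(-sqrt(3) + sqrt(-3 + (9 - sqrt(3))^2) + 9)^(1/3) + 2*sqrt(3) + 3^(1/3)*(-sqrt(3) + sqrt(-3 + (9 - sqrt(3))^2) + 9)^(1/3))/6)*cos(3^(1/6)*c*(-3^(2/3)*(-sqrt(3) + sqrt(-3 + (9 - sqrt(3))^2) + 9)^(1/3) + 3/(-sqrt(3) + sqrt(-3 + (9 - sqrt(3))^2) + 9)^(1/3))/6) + C3*exp(c*(-3^(1/3)*(-sqrt(3) + sqrt(-3 + (9 - sqrt(3))^2) + 9)^(1/3) - 3^(2/3)/(-sqrt(3) + sqrt(-3 + (9 - sqrt(3))^2) + 9)^(1/3) + sqrt(3))/3) + sqrt(2)*c^2/2 + sqrt(2)*c/2 + sqrt(3)/2 + sqrt(6)/2


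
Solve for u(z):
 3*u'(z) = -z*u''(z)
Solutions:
 u(z) = C1 + C2/z^2


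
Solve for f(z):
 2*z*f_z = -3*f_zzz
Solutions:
 f(z) = C1 + Integral(C2*airyai(-2^(1/3)*3^(2/3)*z/3) + C3*airybi(-2^(1/3)*3^(2/3)*z/3), z)


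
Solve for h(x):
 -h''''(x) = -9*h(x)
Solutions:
 h(x) = C1*exp(-sqrt(3)*x) + C2*exp(sqrt(3)*x) + C3*sin(sqrt(3)*x) + C4*cos(sqrt(3)*x)


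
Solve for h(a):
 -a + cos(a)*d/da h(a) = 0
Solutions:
 h(a) = C1 + Integral(a/cos(a), a)


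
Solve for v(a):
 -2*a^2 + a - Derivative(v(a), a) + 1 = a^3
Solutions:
 v(a) = C1 - a^4/4 - 2*a^3/3 + a^2/2 + a


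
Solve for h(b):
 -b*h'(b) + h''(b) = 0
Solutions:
 h(b) = C1 + C2*erfi(sqrt(2)*b/2)


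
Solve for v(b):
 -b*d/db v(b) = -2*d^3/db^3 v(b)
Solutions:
 v(b) = C1 + Integral(C2*airyai(2^(2/3)*b/2) + C3*airybi(2^(2/3)*b/2), b)


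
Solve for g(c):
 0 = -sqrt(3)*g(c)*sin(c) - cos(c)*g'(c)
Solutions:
 g(c) = C1*cos(c)^(sqrt(3))


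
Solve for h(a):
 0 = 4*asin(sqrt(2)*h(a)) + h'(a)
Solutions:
 Integral(1/asin(sqrt(2)*_y), (_y, h(a))) = C1 - 4*a


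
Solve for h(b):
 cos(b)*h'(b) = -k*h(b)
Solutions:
 h(b) = C1*exp(k*(log(sin(b) - 1) - log(sin(b) + 1))/2)


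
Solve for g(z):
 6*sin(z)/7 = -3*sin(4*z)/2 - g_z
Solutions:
 g(z) = C1 + 6*cos(z)/7 + 3*cos(4*z)/8


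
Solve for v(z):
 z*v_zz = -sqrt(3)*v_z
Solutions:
 v(z) = C1 + C2*z^(1 - sqrt(3))


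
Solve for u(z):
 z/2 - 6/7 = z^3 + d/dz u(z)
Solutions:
 u(z) = C1 - z^4/4 + z^2/4 - 6*z/7


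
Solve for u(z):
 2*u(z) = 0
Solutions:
 u(z) = 0


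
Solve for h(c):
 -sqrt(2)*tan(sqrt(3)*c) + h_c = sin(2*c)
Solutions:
 h(c) = C1 - sqrt(6)*log(cos(sqrt(3)*c))/3 - cos(2*c)/2


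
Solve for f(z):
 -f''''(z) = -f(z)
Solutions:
 f(z) = C1*exp(-z) + C2*exp(z) + C3*sin(z) + C4*cos(z)


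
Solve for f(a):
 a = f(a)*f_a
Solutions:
 f(a) = -sqrt(C1 + a^2)
 f(a) = sqrt(C1 + a^2)


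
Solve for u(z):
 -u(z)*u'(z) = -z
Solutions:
 u(z) = -sqrt(C1 + z^2)
 u(z) = sqrt(C1 + z^2)


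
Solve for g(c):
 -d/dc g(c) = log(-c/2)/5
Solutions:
 g(c) = C1 - c*log(-c)/5 + c*(log(2) + 1)/5


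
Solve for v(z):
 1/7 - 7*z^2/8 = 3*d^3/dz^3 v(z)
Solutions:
 v(z) = C1 + C2*z + C3*z^2 - 7*z^5/1440 + z^3/126


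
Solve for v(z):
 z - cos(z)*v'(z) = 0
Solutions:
 v(z) = C1 + Integral(z/cos(z), z)


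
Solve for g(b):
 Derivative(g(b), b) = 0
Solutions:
 g(b) = C1


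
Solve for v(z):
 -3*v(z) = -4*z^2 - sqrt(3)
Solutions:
 v(z) = 4*z^2/3 + sqrt(3)/3


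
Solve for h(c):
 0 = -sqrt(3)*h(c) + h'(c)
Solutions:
 h(c) = C1*exp(sqrt(3)*c)


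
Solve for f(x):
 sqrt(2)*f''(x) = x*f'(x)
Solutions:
 f(x) = C1 + C2*erfi(2^(1/4)*x/2)


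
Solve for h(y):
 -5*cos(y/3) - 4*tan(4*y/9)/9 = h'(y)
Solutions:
 h(y) = C1 + log(cos(4*y/9)) - 15*sin(y/3)


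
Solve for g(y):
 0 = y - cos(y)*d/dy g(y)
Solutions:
 g(y) = C1 + Integral(y/cos(y), y)


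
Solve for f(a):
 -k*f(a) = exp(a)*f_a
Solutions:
 f(a) = C1*exp(k*exp(-a))


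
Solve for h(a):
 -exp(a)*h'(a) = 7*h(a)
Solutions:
 h(a) = C1*exp(7*exp(-a))


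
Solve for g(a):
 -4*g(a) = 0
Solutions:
 g(a) = 0


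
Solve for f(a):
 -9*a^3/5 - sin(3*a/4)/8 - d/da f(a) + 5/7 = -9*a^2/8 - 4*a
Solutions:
 f(a) = C1 - 9*a^4/20 + 3*a^3/8 + 2*a^2 + 5*a/7 + cos(3*a/4)/6


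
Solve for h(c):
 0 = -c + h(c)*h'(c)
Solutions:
 h(c) = -sqrt(C1 + c^2)
 h(c) = sqrt(C1 + c^2)


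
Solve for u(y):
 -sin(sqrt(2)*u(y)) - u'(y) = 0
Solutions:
 u(y) = sqrt(2)*(pi - acos((-exp(2*sqrt(2)*C1) - exp(2*sqrt(2)*y))/(exp(2*sqrt(2)*C1) - exp(2*sqrt(2)*y)))/2)
 u(y) = sqrt(2)*acos((-exp(2*sqrt(2)*C1) - exp(2*sqrt(2)*y))/(exp(2*sqrt(2)*C1) - exp(2*sqrt(2)*y)))/2


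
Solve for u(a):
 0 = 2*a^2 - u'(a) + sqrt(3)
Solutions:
 u(a) = C1 + 2*a^3/3 + sqrt(3)*a


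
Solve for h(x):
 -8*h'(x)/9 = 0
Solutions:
 h(x) = C1


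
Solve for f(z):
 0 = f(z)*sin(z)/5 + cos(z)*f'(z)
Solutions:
 f(z) = C1*cos(z)^(1/5)


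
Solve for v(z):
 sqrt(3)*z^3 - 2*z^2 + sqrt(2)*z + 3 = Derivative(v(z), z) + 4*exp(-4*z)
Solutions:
 v(z) = C1 + sqrt(3)*z^4/4 - 2*z^3/3 + sqrt(2)*z^2/2 + 3*z + exp(-4*z)


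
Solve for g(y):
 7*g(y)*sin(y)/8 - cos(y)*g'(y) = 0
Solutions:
 g(y) = C1/cos(y)^(7/8)


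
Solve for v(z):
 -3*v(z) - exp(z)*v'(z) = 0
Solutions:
 v(z) = C1*exp(3*exp(-z))


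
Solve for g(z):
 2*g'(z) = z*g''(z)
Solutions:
 g(z) = C1 + C2*z^3


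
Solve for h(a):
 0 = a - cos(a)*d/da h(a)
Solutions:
 h(a) = C1 + Integral(a/cos(a), a)


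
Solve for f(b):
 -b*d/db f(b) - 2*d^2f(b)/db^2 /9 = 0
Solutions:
 f(b) = C1 + C2*erf(3*b/2)


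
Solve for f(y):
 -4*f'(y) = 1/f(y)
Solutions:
 f(y) = -sqrt(C1 - 2*y)/2
 f(y) = sqrt(C1 - 2*y)/2


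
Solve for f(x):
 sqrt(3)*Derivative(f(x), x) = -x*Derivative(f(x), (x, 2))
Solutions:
 f(x) = C1 + C2*x^(1 - sqrt(3))


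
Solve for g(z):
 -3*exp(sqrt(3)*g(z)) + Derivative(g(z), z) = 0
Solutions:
 g(z) = sqrt(3)*(2*log(-1/(C1 + 3*z)) - log(3))/6


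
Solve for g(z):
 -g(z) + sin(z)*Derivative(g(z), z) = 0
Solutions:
 g(z) = C1*sqrt(cos(z) - 1)/sqrt(cos(z) + 1)


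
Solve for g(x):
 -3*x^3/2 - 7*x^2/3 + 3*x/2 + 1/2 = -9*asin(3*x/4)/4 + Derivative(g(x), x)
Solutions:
 g(x) = C1 - 3*x^4/8 - 7*x^3/9 + 3*x^2/4 + 9*x*asin(3*x/4)/4 + x/2 + 3*sqrt(16 - 9*x^2)/4


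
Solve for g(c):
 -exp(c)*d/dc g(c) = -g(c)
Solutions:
 g(c) = C1*exp(-exp(-c))


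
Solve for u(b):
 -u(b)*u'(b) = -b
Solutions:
 u(b) = -sqrt(C1 + b^2)
 u(b) = sqrt(C1 + b^2)


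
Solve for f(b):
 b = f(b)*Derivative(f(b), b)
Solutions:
 f(b) = -sqrt(C1 + b^2)
 f(b) = sqrt(C1 + b^2)


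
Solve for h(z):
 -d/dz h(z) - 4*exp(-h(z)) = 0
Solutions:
 h(z) = log(C1 - 4*z)


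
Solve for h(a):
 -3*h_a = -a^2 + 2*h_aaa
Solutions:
 h(a) = C1 + C2*sin(sqrt(6)*a/2) + C3*cos(sqrt(6)*a/2) + a^3/9 - 4*a/9


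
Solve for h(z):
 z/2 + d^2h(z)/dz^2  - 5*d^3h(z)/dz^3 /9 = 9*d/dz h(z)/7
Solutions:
 h(z) = C1 + 7*z^2/36 + 49*z/162 + (C2*sin(9*sqrt(91)*z/70) + C3*cos(9*sqrt(91)*z/70))*exp(9*z/10)


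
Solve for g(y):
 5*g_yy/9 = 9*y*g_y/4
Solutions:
 g(y) = C1 + C2*erfi(9*sqrt(10)*y/20)


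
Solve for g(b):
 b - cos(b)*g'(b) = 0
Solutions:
 g(b) = C1 + Integral(b/cos(b), b)


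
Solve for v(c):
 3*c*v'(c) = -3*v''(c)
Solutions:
 v(c) = C1 + C2*erf(sqrt(2)*c/2)


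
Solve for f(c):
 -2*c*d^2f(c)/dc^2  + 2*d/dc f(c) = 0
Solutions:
 f(c) = C1 + C2*c^2


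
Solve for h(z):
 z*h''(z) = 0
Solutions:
 h(z) = C1 + C2*z


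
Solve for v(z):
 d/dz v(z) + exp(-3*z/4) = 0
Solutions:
 v(z) = C1 + 4*exp(-3*z/4)/3


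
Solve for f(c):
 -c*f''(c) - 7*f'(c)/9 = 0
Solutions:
 f(c) = C1 + C2*c^(2/9)


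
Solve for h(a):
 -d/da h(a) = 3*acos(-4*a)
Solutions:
 h(a) = C1 - 3*a*acos(-4*a) - 3*sqrt(1 - 16*a^2)/4


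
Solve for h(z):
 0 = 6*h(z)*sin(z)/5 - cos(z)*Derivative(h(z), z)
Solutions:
 h(z) = C1/cos(z)^(6/5)


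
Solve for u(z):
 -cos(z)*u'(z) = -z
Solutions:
 u(z) = C1 + Integral(z/cos(z), z)


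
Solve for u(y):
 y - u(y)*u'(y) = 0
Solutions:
 u(y) = -sqrt(C1 + y^2)
 u(y) = sqrt(C1 + y^2)


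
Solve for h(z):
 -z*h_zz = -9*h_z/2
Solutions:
 h(z) = C1 + C2*z^(11/2)


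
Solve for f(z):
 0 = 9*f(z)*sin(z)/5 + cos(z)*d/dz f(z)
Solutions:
 f(z) = C1*cos(z)^(9/5)


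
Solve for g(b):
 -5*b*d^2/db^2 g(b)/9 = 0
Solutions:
 g(b) = C1 + C2*b


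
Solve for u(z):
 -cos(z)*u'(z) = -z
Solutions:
 u(z) = C1 + Integral(z/cos(z), z)


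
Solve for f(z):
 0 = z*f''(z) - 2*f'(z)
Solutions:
 f(z) = C1 + C2*z^3


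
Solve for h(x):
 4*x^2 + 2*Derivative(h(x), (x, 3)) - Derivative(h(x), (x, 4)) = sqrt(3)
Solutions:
 h(x) = C1 + C2*x + C3*x^2 + C4*exp(2*x) - x^5/30 - x^4/12 + x^3*(-2 + sqrt(3))/12


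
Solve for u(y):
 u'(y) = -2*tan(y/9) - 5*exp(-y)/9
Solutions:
 u(y) = C1 - 9*log(tan(y/9)^2 + 1) + 5*exp(-y)/9


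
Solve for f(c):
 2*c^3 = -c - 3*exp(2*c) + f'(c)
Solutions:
 f(c) = C1 + c^4/2 + c^2/2 + 3*exp(2*c)/2


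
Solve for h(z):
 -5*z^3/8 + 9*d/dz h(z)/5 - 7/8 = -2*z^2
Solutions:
 h(z) = C1 + 25*z^4/288 - 10*z^3/27 + 35*z/72


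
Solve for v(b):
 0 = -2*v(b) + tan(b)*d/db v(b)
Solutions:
 v(b) = C1*sin(b)^2


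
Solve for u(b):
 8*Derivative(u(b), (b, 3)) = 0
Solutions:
 u(b) = C1 + C2*b + C3*b^2


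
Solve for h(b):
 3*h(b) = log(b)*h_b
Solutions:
 h(b) = C1*exp(3*li(b))


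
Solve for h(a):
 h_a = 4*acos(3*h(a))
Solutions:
 Integral(1/acos(3*_y), (_y, h(a))) = C1 + 4*a


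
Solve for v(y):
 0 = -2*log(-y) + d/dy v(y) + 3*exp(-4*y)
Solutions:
 v(y) = C1 + 2*y*log(-y) - 2*y + 3*exp(-4*y)/4


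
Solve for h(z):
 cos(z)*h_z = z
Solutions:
 h(z) = C1 + Integral(z/cos(z), z)


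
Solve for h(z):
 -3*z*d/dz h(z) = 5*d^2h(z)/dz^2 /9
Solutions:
 h(z) = C1 + C2*erf(3*sqrt(30)*z/10)


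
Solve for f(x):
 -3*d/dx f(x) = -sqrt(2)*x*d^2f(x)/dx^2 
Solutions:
 f(x) = C1 + C2*x^(1 + 3*sqrt(2)/2)


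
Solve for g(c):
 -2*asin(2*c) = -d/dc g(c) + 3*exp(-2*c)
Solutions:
 g(c) = C1 + 2*c*asin(2*c) + sqrt(1 - 4*c^2) - 3*exp(-2*c)/2


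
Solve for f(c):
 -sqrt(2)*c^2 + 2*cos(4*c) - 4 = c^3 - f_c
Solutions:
 f(c) = C1 + c^4/4 + sqrt(2)*c^3/3 + 4*c - sin(4*c)/2


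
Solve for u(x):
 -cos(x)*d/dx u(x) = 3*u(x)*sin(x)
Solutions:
 u(x) = C1*cos(x)^3


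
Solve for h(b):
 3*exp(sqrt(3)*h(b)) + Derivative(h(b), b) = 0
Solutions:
 h(b) = sqrt(3)*(2*log(1/(C1 + 3*b)) - log(3))/6


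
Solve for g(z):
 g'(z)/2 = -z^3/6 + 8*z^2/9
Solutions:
 g(z) = C1 - z^4/12 + 16*z^3/27


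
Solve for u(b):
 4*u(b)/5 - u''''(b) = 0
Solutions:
 u(b) = C1*exp(-sqrt(2)*5^(3/4)*b/5) + C2*exp(sqrt(2)*5^(3/4)*b/5) + C3*sin(sqrt(2)*5^(3/4)*b/5) + C4*cos(sqrt(2)*5^(3/4)*b/5)


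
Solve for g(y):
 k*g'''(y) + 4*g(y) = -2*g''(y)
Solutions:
 g(y) = C1*exp(-y*(2^(1/3)*(sqrt(((27 + 4/k^2)^2 - 16/k^4)/k^2) + 27/k + 4/k^3)^(1/3) + 2/k + 2*2^(2/3)/(k^2*(sqrt(((27 + 4/k^2)^2 - 16/k^4)/k^2) + 27/k + 4/k^3)^(1/3)))/3) + C2*exp(y*(2^(1/3)*(sqrt(((27 + 4/k^2)^2 - 16/k^4)/k^2) + 27/k + 4/k^3)^(1/3) - 2^(1/3)*sqrt(3)*I*(sqrt(((27 + 4/k^2)^2 - 16/k^4)/k^2) + 27/k + 4/k^3)^(1/3) - 4/k - 8*2^(2/3)/(k^2*(-1 + sqrt(3)*I)*(sqrt(((27 + 4/k^2)^2 - 16/k^4)/k^2) + 27/k + 4/k^3)^(1/3)))/6) + C3*exp(y*(2^(1/3)*(sqrt(((27 + 4/k^2)^2 - 16/k^4)/k^2) + 27/k + 4/k^3)^(1/3) + 2^(1/3)*sqrt(3)*I*(sqrt(((27 + 4/k^2)^2 - 16/k^4)/k^2) + 27/k + 4/k^3)^(1/3) - 4/k + 8*2^(2/3)/(k^2*(1 + sqrt(3)*I)*(sqrt(((27 + 4/k^2)^2 - 16/k^4)/k^2) + 27/k + 4/k^3)^(1/3)))/6)


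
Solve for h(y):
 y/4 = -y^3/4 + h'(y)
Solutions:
 h(y) = C1 + y^4/16 + y^2/8


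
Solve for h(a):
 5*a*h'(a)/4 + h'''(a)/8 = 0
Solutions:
 h(a) = C1 + Integral(C2*airyai(-10^(1/3)*a) + C3*airybi(-10^(1/3)*a), a)


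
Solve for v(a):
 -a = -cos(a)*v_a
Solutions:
 v(a) = C1 + Integral(a/cos(a), a)


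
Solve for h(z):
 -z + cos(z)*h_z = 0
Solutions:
 h(z) = C1 + Integral(z/cos(z), z)


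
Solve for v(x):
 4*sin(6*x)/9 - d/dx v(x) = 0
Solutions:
 v(x) = C1 - 2*cos(6*x)/27


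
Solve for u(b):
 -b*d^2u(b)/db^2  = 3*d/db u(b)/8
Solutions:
 u(b) = C1 + C2*b^(5/8)


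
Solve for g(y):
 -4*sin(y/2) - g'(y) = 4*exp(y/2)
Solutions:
 g(y) = C1 - 8*exp(y/2) + 8*cos(y/2)


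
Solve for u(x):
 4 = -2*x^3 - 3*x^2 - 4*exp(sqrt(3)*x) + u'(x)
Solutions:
 u(x) = C1 + x^4/2 + x^3 + 4*x + 4*sqrt(3)*exp(sqrt(3)*x)/3


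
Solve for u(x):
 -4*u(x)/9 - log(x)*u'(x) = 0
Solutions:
 u(x) = C1*exp(-4*li(x)/9)


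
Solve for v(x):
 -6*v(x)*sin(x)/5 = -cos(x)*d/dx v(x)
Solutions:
 v(x) = C1/cos(x)^(6/5)


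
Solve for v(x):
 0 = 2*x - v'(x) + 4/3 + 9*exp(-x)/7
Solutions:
 v(x) = C1 + x^2 + 4*x/3 - 9*exp(-x)/7


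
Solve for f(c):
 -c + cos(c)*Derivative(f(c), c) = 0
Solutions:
 f(c) = C1 + Integral(c/cos(c), c)


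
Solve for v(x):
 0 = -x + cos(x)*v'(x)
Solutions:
 v(x) = C1 + Integral(x/cos(x), x)


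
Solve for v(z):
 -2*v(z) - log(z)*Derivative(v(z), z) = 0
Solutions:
 v(z) = C1*exp(-2*li(z))


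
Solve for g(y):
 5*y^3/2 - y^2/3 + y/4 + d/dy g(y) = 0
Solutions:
 g(y) = C1 - 5*y^4/8 + y^3/9 - y^2/8


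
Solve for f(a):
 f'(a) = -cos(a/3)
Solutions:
 f(a) = C1 - 3*sin(a/3)


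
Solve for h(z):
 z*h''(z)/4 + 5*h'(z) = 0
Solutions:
 h(z) = C1 + C2/z^19


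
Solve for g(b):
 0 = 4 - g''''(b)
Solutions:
 g(b) = C1 + C2*b + C3*b^2 + C4*b^3 + b^4/6


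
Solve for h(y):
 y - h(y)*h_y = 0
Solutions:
 h(y) = -sqrt(C1 + y^2)
 h(y) = sqrt(C1 + y^2)


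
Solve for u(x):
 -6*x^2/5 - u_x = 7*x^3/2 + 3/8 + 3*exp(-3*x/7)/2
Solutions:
 u(x) = C1 - 7*x^4/8 - 2*x^3/5 - 3*x/8 + 7*exp(-3*x/7)/2


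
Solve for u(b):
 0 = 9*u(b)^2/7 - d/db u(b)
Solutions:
 u(b) = -7/(C1 + 9*b)
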